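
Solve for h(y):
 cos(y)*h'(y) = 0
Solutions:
 h(y) = C1


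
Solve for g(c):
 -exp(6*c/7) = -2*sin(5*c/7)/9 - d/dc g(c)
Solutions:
 g(c) = C1 + 7*exp(6*c/7)/6 + 14*cos(5*c/7)/45


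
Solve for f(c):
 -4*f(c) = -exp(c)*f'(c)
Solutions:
 f(c) = C1*exp(-4*exp(-c))


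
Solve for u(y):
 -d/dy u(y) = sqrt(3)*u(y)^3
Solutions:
 u(y) = -sqrt(2)*sqrt(-1/(C1 - sqrt(3)*y))/2
 u(y) = sqrt(2)*sqrt(-1/(C1 - sqrt(3)*y))/2


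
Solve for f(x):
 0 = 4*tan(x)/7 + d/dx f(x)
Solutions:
 f(x) = C1 + 4*log(cos(x))/7


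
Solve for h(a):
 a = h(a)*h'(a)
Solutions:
 h(a) = -sqrt(C1 + a^2)
 h(a) = sqrt(C1 + a^2)


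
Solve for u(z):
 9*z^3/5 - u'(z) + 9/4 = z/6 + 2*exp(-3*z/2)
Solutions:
 u(z) = C1 + 9*z^4/20 - z^2/12 + 9*z/4 + 4*exp(-3*z/2)/3


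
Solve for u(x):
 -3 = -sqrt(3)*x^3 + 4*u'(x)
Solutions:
 u(x) = C1 + sqrt(3)*x^4/16 - 3*x/4


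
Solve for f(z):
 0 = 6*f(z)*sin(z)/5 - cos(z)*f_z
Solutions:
 f(z) = C1/cos(z)^(6/5)


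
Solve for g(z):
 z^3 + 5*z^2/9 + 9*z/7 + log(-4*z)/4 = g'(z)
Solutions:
 g(z) = C1 + z^4/4 + 5*z^3/27 + 9*z^2/14 + z*log(-z)/4 + z*(-1 + 2*log(2))/4


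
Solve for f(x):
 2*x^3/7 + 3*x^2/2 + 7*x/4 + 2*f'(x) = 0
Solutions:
 f(x) = C1 - x^4/28 - x^3/4 - 7*x^2/16


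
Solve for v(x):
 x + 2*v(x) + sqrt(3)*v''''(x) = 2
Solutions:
 v(x) = -x/2 + (C1*sin(2^(3/4)*3^(7/8)*x/6) + C2*cos(2^(3/4)*3^(7/8)*x/6))*exp(-2^(3/4)*3^(7/8)*x/6) + (C3*sin(2^(3/4)*3^(7/8)*x/6) + C4*cos(2^(3/4)*3^(7/8)*x/6))*exp(2^(3/4)*3^(7/8)*x/6) + 1


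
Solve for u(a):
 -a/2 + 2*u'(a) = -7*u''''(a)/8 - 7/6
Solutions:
 u(a) = C1 + C4*exp(-2*2^(1/3)*7^(2/3)*a/7) + a^2/8 - 7*a/12 + (C2*sin(2^(1/3)*sqrt(3)*7^(2/3)*a/7) + C3*cos(2^(1/3)*sqrt(3)*7^(2/3)*a/7))*exp(2^(1/3)*7^(2/3)*a/7)


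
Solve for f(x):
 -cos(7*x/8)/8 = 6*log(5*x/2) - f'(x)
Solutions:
 f(x) = C1 + 6*x*log(x) - 6*x - 6*x*log(2) + 6*x*log(5) + sin(7*x/8)/7


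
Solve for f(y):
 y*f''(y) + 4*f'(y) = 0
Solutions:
 f(y) = C1 + C2/y^3


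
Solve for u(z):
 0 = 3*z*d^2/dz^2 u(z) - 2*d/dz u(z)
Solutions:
 u(z) = C1 + C2*z^(5/3)


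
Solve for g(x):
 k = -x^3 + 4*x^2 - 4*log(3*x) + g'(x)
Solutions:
 g(x) = C1 + k*x + x^4/4 - 4*x^3/3 + 4*x*log(x) - 4*x + x*log(81)


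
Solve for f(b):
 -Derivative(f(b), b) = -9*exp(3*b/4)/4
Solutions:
 f(b) = C1 + 3*exp(3*b/4)


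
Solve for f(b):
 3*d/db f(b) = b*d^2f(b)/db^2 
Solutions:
 f(b) = C1 + C2*b^4


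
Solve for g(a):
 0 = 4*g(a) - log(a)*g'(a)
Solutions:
 g(a) = C1*exp(4*li(a))


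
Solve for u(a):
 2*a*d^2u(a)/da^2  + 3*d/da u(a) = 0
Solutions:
 u(a) = C1 + C2/sqrt(a)


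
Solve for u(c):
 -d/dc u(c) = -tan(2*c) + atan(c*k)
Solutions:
 u(c) = C1 - Piecewise((c*atan(c*k) - log(c^2*k^2 + 1)/(2*k), Ne(k, 0)), (0, True)) - log(cos(2*c))/2


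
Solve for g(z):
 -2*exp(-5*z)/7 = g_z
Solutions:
 g(z) = C1 + 2*exp(-5*z)/35


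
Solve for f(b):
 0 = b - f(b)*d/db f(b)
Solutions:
 f(b) = -sqrt(C1 + b^2)
 f(b) = sqrt(C1 + b^2)


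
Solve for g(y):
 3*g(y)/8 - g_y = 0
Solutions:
 g(y) = C1*exp(3*y/8)


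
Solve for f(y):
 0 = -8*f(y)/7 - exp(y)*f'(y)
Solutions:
 f(y) = C1*exp(8*exp(-y)/7)


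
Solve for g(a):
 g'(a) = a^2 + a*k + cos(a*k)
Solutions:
 g(a) = C1 + a^3/3 + a^2*k/2 + sin(a*k)/k


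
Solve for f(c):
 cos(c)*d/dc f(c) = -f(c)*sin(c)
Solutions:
 f(c) = C1*cos(c)


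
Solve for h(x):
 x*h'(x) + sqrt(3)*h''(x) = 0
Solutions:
 h(x) = C1 + C2*erf(sqrt(2)*3^(3/4)*x/6)


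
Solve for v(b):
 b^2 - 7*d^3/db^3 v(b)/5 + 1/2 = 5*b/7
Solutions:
 v(b) = C1 + C2*b + C3*b^2 + b^5/84 - 25*b^4/1176 + 5*b^3/84


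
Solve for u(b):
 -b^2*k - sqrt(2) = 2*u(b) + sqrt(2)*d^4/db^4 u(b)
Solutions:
 u(b) = -b^2*k/2 + (C1*sin(2^(5/8)*b/2) + C2*cos(2^(5/8)*b/2))*exp(-2^(5/8)*b/2) + (C3*sin(2^(5/8)*b/2) + C4*cos(2^(5/8)*b/2))*exp(2^(5/8)*b/2) - sqrt(2)/2


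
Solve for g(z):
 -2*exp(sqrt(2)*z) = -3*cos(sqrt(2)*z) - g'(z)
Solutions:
 g(z) = C1 + sqrt(2)*exp(sqrt(2)*z) - 3*sqrt(2)*sin(sqrt(2)*z)/2


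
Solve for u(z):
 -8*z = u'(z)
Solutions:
 u(z) = C1 - 4*z^2


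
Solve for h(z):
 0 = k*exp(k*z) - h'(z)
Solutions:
 h(z) = C1 + exp(k*z)


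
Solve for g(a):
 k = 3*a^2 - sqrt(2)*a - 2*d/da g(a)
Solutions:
 g(a) = C1 + a^3/2 - sqrt(2)*a^2/4 - a*k/2


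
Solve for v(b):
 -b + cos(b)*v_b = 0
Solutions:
 v(b) = C1 + Integral(b/cos(b), b)


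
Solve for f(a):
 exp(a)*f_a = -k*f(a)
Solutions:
 f(a) = C1*exp(k*exp(-a))


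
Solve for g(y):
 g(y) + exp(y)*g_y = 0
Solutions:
 g(y) = C1*exp(exp(-y))


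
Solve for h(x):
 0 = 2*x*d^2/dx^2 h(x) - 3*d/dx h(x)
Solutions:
 h(x) = C1 + C2*x^(5/2)


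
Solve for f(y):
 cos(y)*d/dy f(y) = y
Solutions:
 f(y) = C1 + Integral(y/cos(y), y)


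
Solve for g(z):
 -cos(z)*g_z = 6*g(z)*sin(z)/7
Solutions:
 g(z) = C1*cos(z)^(6/7)


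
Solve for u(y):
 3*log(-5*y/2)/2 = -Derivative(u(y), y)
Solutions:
 u(y) = C1 - 3*y*log(-y)/2 + 3*y*(-log(5) + log(2) + 1)/2


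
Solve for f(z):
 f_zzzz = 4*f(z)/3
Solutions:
 f(z) = C1*exp(-sqrt(2)*3^(3/4)*z/3) + C2*exp(sqrt(2)*3^(3/4)*z/3) + C3*sin(sqrt(2)*3^(3/4)*z/3) + C4*cos(sqrt(2)*3^(3/4)*z/3)


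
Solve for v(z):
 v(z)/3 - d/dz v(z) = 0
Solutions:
 v(z) = C1*exp(z/3)


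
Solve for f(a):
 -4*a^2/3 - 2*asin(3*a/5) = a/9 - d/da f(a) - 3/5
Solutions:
 f(a) = C1 + 4*a^3/9 + a^2/18 + 2*a*asin(3*a/5) - 3*a/5 + 2*sqrt(25 - 9*a^2)/3


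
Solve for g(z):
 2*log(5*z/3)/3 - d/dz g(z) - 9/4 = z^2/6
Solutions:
 g(z) = C1 - z^3/18 + 2*z*log(z)/3 - 35*z/12 - 2*z*log(3)/3 + 2*z*log(5)/3


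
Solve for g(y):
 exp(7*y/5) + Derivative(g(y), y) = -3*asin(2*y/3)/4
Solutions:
 g(y) = C1 - 3*y*asin(2*y/3)/4 - 3*sqrt(9 - 4*y^2)/8 - 5*exp(7*y/5)/7


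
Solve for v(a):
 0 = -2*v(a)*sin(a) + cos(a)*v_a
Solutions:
 v(a) = C1/cos(a)^2


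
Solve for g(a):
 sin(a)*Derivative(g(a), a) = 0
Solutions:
 g(a) = C1


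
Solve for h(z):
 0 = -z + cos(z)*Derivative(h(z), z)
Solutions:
 h(z) = C1 + Integral(z/cos(z), z)


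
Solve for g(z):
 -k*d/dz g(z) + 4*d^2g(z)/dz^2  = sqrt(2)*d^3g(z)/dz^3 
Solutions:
 g(z) = C1 + C2*exp(sqrt(2)*z*(1 - sqrt(-sqrt(2)*k + 4)/2)) + C3*exp(sqrt(2)*z*(sqrt(-sqrt(2)*k + 4)/2 + 1))


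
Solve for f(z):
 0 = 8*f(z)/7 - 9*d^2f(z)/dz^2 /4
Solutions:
 f(z) = C1*exp(-4*sqrt(14)*z/21) + C2*exp(4*sqrt(14)*z/21)


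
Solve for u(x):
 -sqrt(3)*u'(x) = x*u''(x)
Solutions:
 u(x) = C1 + C2*x^(1 - sqrt(3))


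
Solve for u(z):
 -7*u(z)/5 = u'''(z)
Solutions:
 u(z) = C3*exp(-5^(2/3)*7^(1/3)*z/5) + (C1*sin(sqrt(3)*5^(2/3)*7^(1/3)*z/10) + C2*cos(sqrt(3)*5^(2/3)*7^(1/3)*z/10))*exp(5^(2/3)*7^(1/3)*z/10)


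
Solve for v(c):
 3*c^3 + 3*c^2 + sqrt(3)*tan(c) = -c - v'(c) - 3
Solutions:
 v(c) = C1 - 3*c^4/4 - c^3 - c^2/2 - 3*c + sqrt(3)*log(cos(c))


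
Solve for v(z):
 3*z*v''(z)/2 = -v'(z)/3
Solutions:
 v(z) = C1 + C2*z^(7/9)


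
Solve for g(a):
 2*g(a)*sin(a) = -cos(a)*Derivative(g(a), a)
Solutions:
 g(a) = C1*cos(a)^2


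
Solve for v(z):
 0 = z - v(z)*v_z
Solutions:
 v(z) = -sqrt(C1 + z^2)
 v(z) = sqrt(C1 + z^2)


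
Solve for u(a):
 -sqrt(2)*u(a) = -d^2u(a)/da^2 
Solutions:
 u(a) = C1*exp(-2^(1/4)*a) + C2*exp(2^(1/4)*a)


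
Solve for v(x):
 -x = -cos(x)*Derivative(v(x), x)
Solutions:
 v(x) = C1 + Integral(x/cos(x), x)


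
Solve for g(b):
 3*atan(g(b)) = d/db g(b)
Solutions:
 Integral(1/atan(_y), (_y, g(b))) = C1 + 3*b


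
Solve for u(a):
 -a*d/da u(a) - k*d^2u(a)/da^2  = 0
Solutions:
 u(a) = C1 + C2*sqrt(k)*erf(sqrt(2)*a*sqrt(1/k)/2)


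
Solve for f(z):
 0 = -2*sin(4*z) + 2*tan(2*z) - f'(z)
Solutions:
 f(z) = C1 - log(cos(2*z)) + cos(4*z)/2


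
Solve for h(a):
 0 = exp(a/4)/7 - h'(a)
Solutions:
 h(a) = C1 + 4*exp(a/4)/7


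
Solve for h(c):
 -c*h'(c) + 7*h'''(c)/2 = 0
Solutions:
 h(c) = C1 + Integral(C2*airyai(2^(1/3)*7^(2/3)*c/7) + C3*airybi(2^(1/3)*7^(2/3)*c/7), c)


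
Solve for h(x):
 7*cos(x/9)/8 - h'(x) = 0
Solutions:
 h(x) = C1 + 63*sin(x/9)/8


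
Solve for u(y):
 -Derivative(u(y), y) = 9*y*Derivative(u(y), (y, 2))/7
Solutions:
 u(y) = C1 + C2*y^(2/9)


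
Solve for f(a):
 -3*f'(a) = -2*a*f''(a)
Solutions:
 f(a) = C1 + C2*a^(5/2)


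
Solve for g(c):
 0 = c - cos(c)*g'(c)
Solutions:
 g(c) = C1 + Integral(c/cos(c), c)


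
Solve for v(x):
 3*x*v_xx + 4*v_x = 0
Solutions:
 v(x) = C1 + C2/x^(1/3)


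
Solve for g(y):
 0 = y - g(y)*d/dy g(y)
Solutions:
 g(y) = -sqrt(C1 + y^2)
 g(y) = sqrt(C1 + y^2)


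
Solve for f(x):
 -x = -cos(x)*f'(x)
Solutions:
 f(x) = C1 + Integral(x/cos(x), x)


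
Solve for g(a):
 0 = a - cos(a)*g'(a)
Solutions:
 g(a) = C1 + Integral(a/cos(a), a)


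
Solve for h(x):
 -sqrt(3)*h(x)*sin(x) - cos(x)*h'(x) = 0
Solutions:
 h(x) = C1*cos(x)^(sqrt(3))


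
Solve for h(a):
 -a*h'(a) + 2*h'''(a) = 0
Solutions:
 h(a) = C1 + Integral(C2*airyai(2^(2/3)*a/2) + C3*airybi(2^(2/3)*a/2), a)


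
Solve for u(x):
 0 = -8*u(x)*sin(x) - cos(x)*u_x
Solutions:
 u(x) = C1*cos(x)^8


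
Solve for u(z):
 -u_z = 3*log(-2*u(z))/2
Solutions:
 2*Integral(1/(log(-_y) + log(2)), (_y, u(z)))/3 = C1 - z


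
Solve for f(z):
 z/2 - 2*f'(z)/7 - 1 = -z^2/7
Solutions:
 f(z) = C1 + z^3/6 + 7*z^2/8 - 7*z/2


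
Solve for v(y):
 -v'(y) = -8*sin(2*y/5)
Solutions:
 v(y) = C1 - 20*cos(2*y/5)


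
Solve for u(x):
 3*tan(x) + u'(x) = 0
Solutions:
 u(x) = C1 + 3*log(cos(x))


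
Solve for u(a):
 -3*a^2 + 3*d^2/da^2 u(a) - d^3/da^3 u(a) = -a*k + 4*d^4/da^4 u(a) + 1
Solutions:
 u(a) = C1 + C2*a + C3*exp(-a) + C4*exp(3*a/4) + a^4/12 + a^3*(2 - k)/18 + a^2*(29 - k)/18


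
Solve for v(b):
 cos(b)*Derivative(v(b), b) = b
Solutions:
 v(b) = C1 + Integral(b/cos(b), b)


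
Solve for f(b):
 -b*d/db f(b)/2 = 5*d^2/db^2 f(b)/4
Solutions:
 f(b) = C1 + C2*erf(sqrt(5)*b/5)


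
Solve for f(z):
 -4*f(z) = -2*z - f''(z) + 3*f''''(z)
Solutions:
 f(z) = z/2 + (C1*sin(sqrt(2)*3^(3/4)*z*sin(atan(sqrt(47))/2)/3) + C2*cos(sqrt(2)*3^(3/4)*z*sin(atan(sqrt(47))/2)/3))*exp(-sqrt(2)*3^(3/4)*z*cos(atan(sqrt(47))/2)/3) + (C3*sin(sqrt(2)*3^(3/4)*z*sin(atan(sqrt(47))/2)/3) + C4*cos(sqrt(2)*3^(3/4)*z*sin(atan(sqrt(47))/2)/3))*exp(sqrt(2)*3^(3/4)*z*cos(atan(sqrt(47))/2)/3)


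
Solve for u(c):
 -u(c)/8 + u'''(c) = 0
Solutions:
 u(c) = C3*exp(c/2) + (C1*sin(sqrt(3)*c/4) + C2*cos(sqrt(3)*c/4))*exp(-c/4)


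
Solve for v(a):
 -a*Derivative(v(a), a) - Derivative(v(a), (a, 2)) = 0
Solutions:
 v(a) = C1 + C2*erf(sqrt(2)*a/2)


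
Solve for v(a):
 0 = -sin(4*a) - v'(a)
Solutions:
 v(a) = C1 + cos(4*a)/4


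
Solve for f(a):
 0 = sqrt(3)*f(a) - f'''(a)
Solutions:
 f(a) = C3*exp(3^(1/6)*a) + (C1*sin(3^(2/3)*a/2) + C2*cos(3^(2/3)*a/2))*exp(-3^(1/6)*a/2)


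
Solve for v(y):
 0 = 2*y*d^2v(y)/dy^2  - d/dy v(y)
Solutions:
 v(y) = C1 + C2*y^(3/2)


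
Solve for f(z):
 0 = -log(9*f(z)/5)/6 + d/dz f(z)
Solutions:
 -6*Integral(1/(log(_y) - log(5) + 2*log(3)), (_y, f(z))) = C1 - z


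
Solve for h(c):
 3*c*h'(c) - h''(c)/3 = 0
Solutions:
 h(c) = C1 + C2*erfi(3*sqrt(2)*c/2)


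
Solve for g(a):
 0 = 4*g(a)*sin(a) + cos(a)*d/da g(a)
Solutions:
 g(a) = C1*cos(a)^4


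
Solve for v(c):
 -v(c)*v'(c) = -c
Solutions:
 v(c) = -sqrt(C1 + c^2)
 v(c) = sqrt(C1 + c^2)


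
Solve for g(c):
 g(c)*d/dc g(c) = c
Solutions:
 g(c) = -sqrt(C1 + c^2)
 g(c) = sqrt(C1 + c^2)


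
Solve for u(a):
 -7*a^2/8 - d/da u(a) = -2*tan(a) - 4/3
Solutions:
 u(a) = C1 - 7*a^3/24 + 4*a/3 - 2*log(cos(a))


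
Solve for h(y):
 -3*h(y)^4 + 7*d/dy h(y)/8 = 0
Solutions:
 h(y) = 7^(1/3)*(-1/(C1 + 72*y))^(1/3)
 h(y) = 7^(1/3)*(-1/(C1 + 24*y))^(1/3)*(-3^(2/3) - 3*3^(1/6)*I)/6
 h(y) = 7^(1/3)*(-1/(C1 + 24*y))^(1/3)*(-3^(2/3) + 3*3^(1/6)*I)/6


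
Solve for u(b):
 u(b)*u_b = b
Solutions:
 u(b) = -sqrt(C1 + b^2)
 u(b) = sqrt(C1 + b^2)


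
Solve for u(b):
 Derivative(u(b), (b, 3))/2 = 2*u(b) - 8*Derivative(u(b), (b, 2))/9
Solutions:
 u(b) = C1*exp(-b*(128*2^(2/3)/(81*sqrt(46761) + 17635)^(1/3) + 32 + 2^(1/3)*(81*sqrt(46761) + 17635)^(1/3))/54)*sin(2^(1/3)*sqrt(3)*b*(-(81*sqrt(46761) + 17635)^(1/3) + 128*2^(1/3)/(81*sqrt(46761) + 17635)^(1/3))/54) + C2*exp(-b*(128*2^(2/3)/(81*sqrt(46761) + 17635)^(1/3) + 32 + 2^(1/3)*(81*sqrt(46761) + 17635)^(1/3))/54)*cos(2^(1/3)*sqrt(3)*b*(-(81*sqrt(46761) + 17635)^(1/3) + 128*2^(1/3)/(81*sqrt(46761) + 17635)^(1/3))/54) + C3*exp(b*(-16 + 128*2^(2/3)/(81*sqrt(46761) + 17635)^(1/3) + 2^(1/3)*(81*sqrt(46761) + 17635)^(1/3))/27)


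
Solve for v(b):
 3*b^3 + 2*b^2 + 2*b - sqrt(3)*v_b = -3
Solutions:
 v(b) = C1 + sqrt(3)*b^4/4 + 2*sqrt(3)*b^3/9 + sqrt(3)*b^2/3 + sqrt(3)*b


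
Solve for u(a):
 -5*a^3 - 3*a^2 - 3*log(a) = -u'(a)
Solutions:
 u(a) = C1 + 5*a^4/4 + a^3 + 3*a*log(a) - 3*a


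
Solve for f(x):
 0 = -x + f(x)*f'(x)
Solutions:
 f(x) = -sqrt(C1 + x^2)
 f(x) = sqrt(C1 + x^2)


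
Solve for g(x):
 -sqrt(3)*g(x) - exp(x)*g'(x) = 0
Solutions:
 g(x) = C1*exp(sqrt(3)*exp(-x))


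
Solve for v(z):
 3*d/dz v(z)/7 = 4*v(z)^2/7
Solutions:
 v(z) = -3/(C1 + 4*z)


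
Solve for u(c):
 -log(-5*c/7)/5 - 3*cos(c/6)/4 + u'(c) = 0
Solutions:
 u(c) = C1 + c*log(-c)/5 - c*log(7)/5 - c/5 + c*log(5)/5 + 9*sin(c/6)/2


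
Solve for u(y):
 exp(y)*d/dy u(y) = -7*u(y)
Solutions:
 u(y) = C1*exp(7*exp(-y))


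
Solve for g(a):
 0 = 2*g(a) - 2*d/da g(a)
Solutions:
 g(a) = C1*exp(a)


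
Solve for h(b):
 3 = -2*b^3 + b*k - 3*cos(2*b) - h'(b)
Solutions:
 h(b) = C1 - b^4/2 + b^2*k/2 - 3*b - 3*sin(b)*cos(b)


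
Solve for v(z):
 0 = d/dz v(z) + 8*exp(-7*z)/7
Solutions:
 v(z) = C1 + 8*exp(-7*z)/49


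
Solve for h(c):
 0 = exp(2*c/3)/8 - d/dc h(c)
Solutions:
 h(c) = C1 + 3*exp(2*c/3)/16


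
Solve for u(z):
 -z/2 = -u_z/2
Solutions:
 u(z) = C1 + z^2/2


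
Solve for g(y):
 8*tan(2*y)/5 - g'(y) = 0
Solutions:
 g(y) = C1 - 4*log(cos(2*y))/5


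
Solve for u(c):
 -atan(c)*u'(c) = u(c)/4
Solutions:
 u(c) = C1*exp(-Integral(1/atan(c), c)/4)


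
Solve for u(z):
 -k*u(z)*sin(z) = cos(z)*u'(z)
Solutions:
 u(z) = C1*exp(k*log(cos(z)))


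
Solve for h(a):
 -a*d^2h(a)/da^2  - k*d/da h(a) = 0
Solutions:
 h(a) = C1 + a^(1 - re(k))*(C2*sin(log(a)*Abs(im(k))) + C3*cos(log(a)*im(k)))


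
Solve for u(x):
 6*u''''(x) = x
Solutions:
 u(x) = C1 + C2*x + C3*x^2 + C4*x^3 + x^5/720


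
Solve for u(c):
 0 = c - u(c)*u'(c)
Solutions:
 u(c) = -sqrt(C1 + c^2)
 u(c) = sqrt(C1 + c^2)


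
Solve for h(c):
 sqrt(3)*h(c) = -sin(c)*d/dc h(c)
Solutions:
 h(c) = C1*(cos(c) + 1)^(sqrt(3)/2)/(cos(c) - 1)^(sqrt(3)/2)


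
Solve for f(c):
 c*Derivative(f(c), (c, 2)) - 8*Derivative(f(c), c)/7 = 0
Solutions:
 f(c) = C1 + C2*c^(15/7)


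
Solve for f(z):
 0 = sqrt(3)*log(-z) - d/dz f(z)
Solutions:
 f(z) = C1 + sqrt(3)*z*log(-z) - sqrt(3)*z


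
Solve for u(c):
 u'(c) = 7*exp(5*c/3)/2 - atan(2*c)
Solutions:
 u(c) = C1 - c*atan(2*c) + 21*exp(5*c/3)/10 + log(4*c^2 + 1)/4


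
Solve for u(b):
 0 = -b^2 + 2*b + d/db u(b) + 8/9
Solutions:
 u(b) = C1 + b^3/3 - b^2 - 8*b/9


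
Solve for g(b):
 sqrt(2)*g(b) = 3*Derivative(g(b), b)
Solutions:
 g(b) = C1*exp(sqrt(2)*b/3)


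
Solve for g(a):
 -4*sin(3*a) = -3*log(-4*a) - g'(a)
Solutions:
 g(a) = C1 - 3*a*log(-a) - 6*a*log(2) + 3*a - 4*cos(3*a)/3


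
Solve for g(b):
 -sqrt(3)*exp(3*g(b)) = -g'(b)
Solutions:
 g(b) = log(-1/(C1 + 3*sqrt(3)*b))/3
 g(b) = log((-1/(C1 + sqrt(3)*b))^(1/3)*(-3^(2/3) - 3*3^(1/6)*I)/6)
 g(b) = log((-1/(C1 + sqrt(3)*b))^(1/3)*(-3^(2/3) + 3*3^(1/6)*I)/6)


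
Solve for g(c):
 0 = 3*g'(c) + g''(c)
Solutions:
 g(c) = C1 + C2*exp(-3*c)


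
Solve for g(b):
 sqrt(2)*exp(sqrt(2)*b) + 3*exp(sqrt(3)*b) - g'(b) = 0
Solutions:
 g(b) = C1 + exp(sqrt(2)*b) + sqrt(3)*exp(sqrt(3)*b)


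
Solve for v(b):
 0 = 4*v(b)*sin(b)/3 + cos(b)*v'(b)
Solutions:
 v(b) = C1*cos(b)^(4/3)


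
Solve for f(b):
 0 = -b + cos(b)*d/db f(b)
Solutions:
 f(b) = C1 + Integral(b/cos(b), b)


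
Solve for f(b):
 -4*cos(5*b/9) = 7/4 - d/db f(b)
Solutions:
 f(b) = C1 + 7*b/4 + 36*sin(5*b/9)/5


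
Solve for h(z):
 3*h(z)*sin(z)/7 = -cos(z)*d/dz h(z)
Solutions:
 h(z) = C1*cos(z)^(3/7)


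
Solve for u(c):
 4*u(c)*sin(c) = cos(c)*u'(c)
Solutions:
 u(c) = C1/cos(c)^4


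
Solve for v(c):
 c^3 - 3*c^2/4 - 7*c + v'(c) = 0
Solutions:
 v(c) = C1 - c^4/4 + c^3/4 + 7*c^2/2


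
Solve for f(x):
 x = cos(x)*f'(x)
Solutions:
 f(x) = C1 + Integral(x/cos(x), x)


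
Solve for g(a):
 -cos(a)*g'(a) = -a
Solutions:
 g(a) = C1 + Integral(a/cos(a), a)


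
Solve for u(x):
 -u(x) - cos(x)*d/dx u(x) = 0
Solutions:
 u(x) = C1*sqrt(sin(x) - 1)/sqrt(sin(x) + 1)


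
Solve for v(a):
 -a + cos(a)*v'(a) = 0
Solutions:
 v(a) = C1 + Integral(a/cos(a), a)


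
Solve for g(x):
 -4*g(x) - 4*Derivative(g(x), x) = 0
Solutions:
 g(x) = C1*exp(-x)


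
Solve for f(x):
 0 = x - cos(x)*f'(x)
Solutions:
 f(x) = C1 + Integral(x/cos(x), x)


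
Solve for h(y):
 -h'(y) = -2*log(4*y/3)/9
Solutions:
 h(y) = C1 + 2*y*log(y)/9 - 2*y*log(3)/9 - 2*y/9 + 4*y*log(2)/9


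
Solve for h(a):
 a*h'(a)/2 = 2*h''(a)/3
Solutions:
 h(a) = C1 + C2*erfi(sqrt(6)*a/4)


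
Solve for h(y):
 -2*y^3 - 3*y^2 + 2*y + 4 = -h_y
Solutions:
 h(y) = C1 + y^4/2 + y^3 - y^2 - 4*y


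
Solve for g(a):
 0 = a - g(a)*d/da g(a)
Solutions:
 g(a) = -sqrt(C1 + a^2)
 g(a) = sqrt(C1 + a^2)


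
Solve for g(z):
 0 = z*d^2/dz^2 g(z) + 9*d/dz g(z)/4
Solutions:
 g(z) = C1 + C2/z^(5/4)


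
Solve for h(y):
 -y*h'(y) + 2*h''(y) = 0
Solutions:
 h(y) = C1 + C2*erfi(y/2)


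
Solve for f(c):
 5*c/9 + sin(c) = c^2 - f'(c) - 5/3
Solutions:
 f(c) = C1 + c^3/3 - 5*c^2/18 - 5*c/3 + cos(c)


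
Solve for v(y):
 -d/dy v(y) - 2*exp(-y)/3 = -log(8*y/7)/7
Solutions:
 v(y) = C1 + y*log(y)/7 + y*(-log(7) - 1 + 3*log(2))/7 + 2*exp(-y)/3


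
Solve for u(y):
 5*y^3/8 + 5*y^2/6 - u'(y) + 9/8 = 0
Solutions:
 u(y) = C1 + 5*y^4/32 + 5*y^3/18 + 9*y/8


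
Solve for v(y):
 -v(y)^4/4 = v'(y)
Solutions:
 v(y) = 2^(2/3)*(1/(C1 + 3*y))^(1/3)
 v(y) = (-6^(2/3) - 3*2^(2/3)*3^(1/6)*I)*(1/(C1 + y))^(1/3)/6
 v(y) = (-6^(2/3) + 3*2^(2/3)*3^(1/6)*I)*(1/(C1 + y))^(1/3)/6


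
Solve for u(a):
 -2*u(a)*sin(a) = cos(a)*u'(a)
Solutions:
 u(a) = C1*cos(a)^2


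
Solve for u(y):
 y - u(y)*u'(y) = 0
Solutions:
 u(y) = -sqrt(C1 + y^2)
 u(y) = sqrt(C1 + y^2)


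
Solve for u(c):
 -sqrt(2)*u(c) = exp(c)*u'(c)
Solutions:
 u(c) = C1*exp(sqrt(2)*exp(-c))


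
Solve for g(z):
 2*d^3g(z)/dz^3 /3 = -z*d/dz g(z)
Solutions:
 g(z) = C1 + Integral(C2*airyai(-2^(2/3)*3^(1/3)*z/2) + C3*airybi(-2^(2/3)*3^(1/3)*z/2), z)


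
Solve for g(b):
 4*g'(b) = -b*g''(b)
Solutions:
 g(b) = C1 + C2/b^3


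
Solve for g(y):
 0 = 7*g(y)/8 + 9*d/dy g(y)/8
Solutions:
 g(y) = C1*exp(-7*y/9)


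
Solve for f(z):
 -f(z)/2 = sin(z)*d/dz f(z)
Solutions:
 f(z) = C1*(cos(z) + 1)^(1/4)/(cos(z) - 1)^(1/4)


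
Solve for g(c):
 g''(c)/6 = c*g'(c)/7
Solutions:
 g(c) = C1 + C2*erfi(sqrt(21)*c/7)


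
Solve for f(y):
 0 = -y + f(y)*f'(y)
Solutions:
 f(y) = -sqrt(C1 + y^2)
 f(y) = sqrt(C1 + y^2)


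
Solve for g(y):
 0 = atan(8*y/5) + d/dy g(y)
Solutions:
 g(y) = C1 - y*atan(8*y/5) + 5*log(64*y^2 + 25)/16


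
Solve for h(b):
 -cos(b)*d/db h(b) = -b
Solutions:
 h(b) = C1 + Integral(b/cos(b), b)


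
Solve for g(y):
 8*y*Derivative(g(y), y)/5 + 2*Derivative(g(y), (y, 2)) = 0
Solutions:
 g(y) = C1 + C2*erf(sqrt(10)*y/5)


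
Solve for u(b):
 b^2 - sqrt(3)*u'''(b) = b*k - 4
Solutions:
 u(b) = C1 + C2*b + C3*b^2 + sqrt(3)*b^5/180 - sqrt(3)*b^4*k/72 + 2*sqrt(3)*b^3/9


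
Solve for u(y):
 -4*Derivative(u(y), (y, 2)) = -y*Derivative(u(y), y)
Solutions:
 u(y) = C1 + C2*erfi(sqrt(2)*y/4)


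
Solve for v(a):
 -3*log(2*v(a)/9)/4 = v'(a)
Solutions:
 4*Integral(1/(log(_y) - 2*log(3) + log(2)), (_y, v(a)))/3 = C1 - a


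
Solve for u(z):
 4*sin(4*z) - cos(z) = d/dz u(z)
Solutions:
 u(z) = C1 - sin(z) - cos(4*z)


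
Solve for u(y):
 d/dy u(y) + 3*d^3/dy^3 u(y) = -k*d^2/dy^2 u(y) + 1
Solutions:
 u(y) = C1 + C2*exp(y*(-k + sqrt(k^2 - 12))/6) + C3*exp(-y*(k + sqrt(k^2 - 12))/6) + y


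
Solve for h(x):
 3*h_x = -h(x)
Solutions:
 h(x) = C1*exp(-x/3)


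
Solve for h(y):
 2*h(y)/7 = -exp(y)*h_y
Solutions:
 h(y) = C1*exp(2*exp(-y)/7)


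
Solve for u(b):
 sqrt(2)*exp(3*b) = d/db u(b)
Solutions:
 u(b) = C1 + sqrt(2)*exp(3*b)/3


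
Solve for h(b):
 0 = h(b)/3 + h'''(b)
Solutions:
 h(b) = C3*exp(-3^(2/3)*b/3) + (C1*sin(3^(1/6)*b/2) + C2*cos(3^(1/6)*b/2))*exp(3^(2/3)*b/6)


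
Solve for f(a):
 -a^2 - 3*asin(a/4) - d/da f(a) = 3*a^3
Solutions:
 f(a) = C1 - 3*a^4/4 - a^3/3 - 3*a*asin(a/4) - 3*sqrt(16 - a^2)


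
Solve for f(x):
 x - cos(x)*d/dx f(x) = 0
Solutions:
 f(x) = C1 + Integral(x/cos(x), x)


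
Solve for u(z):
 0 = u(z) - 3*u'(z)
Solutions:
 u(z) = C1*exp(z/3)


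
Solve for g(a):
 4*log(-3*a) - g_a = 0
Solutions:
 g(a) = C1 + 4*a*log(-a) + 4*a*(-1 + log(3))


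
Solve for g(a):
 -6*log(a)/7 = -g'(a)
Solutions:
 g(a) = C1 + 6*a*log(a)/7 - 6*a/7


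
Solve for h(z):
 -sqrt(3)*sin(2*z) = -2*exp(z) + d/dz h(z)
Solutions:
 h(z) = C1 + 2*exp(z) + sqrt(3)*cos(2*z)/2


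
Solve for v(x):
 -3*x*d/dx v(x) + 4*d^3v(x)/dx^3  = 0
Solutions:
 v(x) = C1 + Integral(C2*airyai(6^(1/3)*x/2) + C3*airybi(6^(1/3)*x/2), x)


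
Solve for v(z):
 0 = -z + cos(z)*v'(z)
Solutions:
 v(z) = C1 + Integral(z/cos(z), z)


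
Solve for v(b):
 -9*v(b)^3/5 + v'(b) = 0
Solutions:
 v(b) = -sqrt(10)*sqrt(-1/(C1 + 9*b))/2
 v(b) = sqrt(10)*sqrt(-1/(C1 + 9*b))/2


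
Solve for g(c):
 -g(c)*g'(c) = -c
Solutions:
 g(c) = -sqrt(C1 + c^2)
 g(c) = sqrt(C1 + c^2)


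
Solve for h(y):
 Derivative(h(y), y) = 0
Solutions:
 h(y) = C1


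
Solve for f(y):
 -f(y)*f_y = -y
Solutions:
 f(y) = -sqrt(C1 + y^2)
 f(y) = sqrt(C1 + y^2)


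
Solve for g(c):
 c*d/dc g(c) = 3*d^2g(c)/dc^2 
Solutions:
 g(c) = C1 + C2*erfi(sqrt(6)*c/6)


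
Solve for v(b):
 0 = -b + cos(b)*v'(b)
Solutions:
 v(b) = C1 + Integral(b/cos(b), b)


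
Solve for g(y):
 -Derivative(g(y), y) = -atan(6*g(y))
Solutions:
 Integral(1/atan(6*_y), (_y, g(y))) = C1 + y


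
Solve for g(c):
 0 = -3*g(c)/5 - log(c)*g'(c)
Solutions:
 g(c) = C1*exp(-3*li(c)/5)


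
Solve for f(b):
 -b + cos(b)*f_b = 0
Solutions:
 f(b) = C1 + Integral(b/cos(b), b)


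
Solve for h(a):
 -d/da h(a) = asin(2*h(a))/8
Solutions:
 Integral(1/asin(2*_y), (_y, h(a))) = C1 - a/8


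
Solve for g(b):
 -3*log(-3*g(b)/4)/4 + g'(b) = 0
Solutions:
 -4*Integral(1/(log(-_y) - 2*log(2) + log(3)), (_y, g(b)))/3 = C1 - b


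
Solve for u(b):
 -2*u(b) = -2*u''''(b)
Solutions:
 u(b) = C1*exp(-b) + C2*exp(b) + C3*sin(b) + C4*cos(b)


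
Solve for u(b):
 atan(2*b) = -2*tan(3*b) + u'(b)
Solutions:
 u(b) = C1 + b*atan(2*b) - log(4*b^2 + 1)/4 - 2*log(cos(3*b))/3


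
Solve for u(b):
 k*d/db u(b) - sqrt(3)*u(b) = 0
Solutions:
 u(b) = C1*exp(sqrt(3)*b/k)


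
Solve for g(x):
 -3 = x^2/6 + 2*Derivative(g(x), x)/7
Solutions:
 g(x) = C1 - 7*x^3/36 - 21*x/2


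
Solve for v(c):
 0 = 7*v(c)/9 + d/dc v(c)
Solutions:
 v(c) = C1*exp(-7*c/9)


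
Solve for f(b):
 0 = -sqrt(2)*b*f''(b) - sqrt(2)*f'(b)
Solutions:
 f(b) = C1 + C2*log(b)


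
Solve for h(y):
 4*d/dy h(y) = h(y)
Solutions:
 h(y) = C1*exp(y/4)


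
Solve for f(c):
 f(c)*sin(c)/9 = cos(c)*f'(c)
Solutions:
 f(c) = C1/cos(c)^(1/9)


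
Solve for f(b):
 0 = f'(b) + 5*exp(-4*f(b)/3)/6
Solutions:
 f(b) = 3*log(-I*(C1 - 10*b/9)^(1/4))
 f(b) = 3*log(I*(C1 - 10*b/9)^(1/4))
 f(b) = 3*log(-(C1 - 10*b/9)^(1/4))
 f(b) = 3*log(C1 - 10*b/9)/4


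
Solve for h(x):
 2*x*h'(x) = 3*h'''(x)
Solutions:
 h(x) = C1 + Integral(C2*airyai(2^(1/3)*3^(2/3)*x/3) + C3*airybi(2^(1/3)*3^(2/3)*x/3), x)


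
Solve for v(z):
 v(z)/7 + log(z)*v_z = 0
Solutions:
 v(z) = C1*exp(-li(z)/7)


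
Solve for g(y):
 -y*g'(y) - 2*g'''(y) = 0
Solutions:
 g(y) = C1 + Integral(C2*airyai(-2^(2/3)*y/2) + C3*airybi(-2^(2/3)*y/2), y)


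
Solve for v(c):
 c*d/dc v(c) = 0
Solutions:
 v(c) = C1


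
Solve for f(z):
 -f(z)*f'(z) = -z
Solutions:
 f(z) = -sqrt(C1 + z^2)
 f(z) = sqrt(C1 + z^2)


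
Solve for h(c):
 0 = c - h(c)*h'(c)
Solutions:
 h(c) = -sqrt(C1 + c^2)
 h(c) = sqrt(C1 + c^2)


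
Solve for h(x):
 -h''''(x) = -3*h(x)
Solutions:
 h(x) = C1*exp(-3^(1/4)*x) + C2*exp(3^(1/4)*x) + C3*sin(3^(1/4)*x) + C4*cos(3^(1/4)*x)


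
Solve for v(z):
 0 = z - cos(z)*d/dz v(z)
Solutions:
 v(z) = C1 + Integral(z/cos(z), z)


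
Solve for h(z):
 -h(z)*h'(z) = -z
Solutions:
 h(z) = -sqrt(C1 + z^2)
 h(z) = sqrt(C1 + z^2)


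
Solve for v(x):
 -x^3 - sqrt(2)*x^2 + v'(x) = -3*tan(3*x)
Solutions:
 v(x) = C1 + x^4/4 + sqrt(2)*x^3/3 + log(cos(3*x))


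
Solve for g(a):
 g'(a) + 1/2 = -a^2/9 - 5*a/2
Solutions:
 g(a) = C1 - a^3/27 - 5*a^2/4 - a/2


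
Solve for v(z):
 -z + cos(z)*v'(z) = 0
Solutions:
 v(z) = C1 + Integral(z/cos(z), z)


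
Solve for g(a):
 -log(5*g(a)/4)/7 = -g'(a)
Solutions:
 7*Integral(1/(-log(_y) - log(5) + 2*log(2)), (_y, g(a))) = C1 - a


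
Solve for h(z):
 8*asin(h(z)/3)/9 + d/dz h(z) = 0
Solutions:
 Integral(1/asin(_y/3), (_y, h(z))) = C1 - 8*z/9


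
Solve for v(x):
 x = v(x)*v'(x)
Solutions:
 v(x) = -sqrt(C1 + x^2)
 v(x) = sqrt(C1 + x^2)


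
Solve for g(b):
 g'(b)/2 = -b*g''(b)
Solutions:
 g(b) = C1 + C2*sqrt(b)


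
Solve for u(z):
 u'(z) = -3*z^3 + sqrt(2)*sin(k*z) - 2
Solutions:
 u(z) = C1 - 3*z^4/4 - 2*z - sqrt(2)*cos(k*z)/k


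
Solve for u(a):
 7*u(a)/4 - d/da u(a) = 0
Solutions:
 u(a) = C1*exp(7*a/4)


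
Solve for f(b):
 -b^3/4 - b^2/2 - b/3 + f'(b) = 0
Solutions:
 f(b) = C1 + b^4/16 + b^3/6 + b^2/6


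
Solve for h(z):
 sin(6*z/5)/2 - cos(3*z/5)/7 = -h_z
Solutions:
 h(z) = C1 + 5*sin(3*z/5)/21 + 5*cos(6*z/5)/12


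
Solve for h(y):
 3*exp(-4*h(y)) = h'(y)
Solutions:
 h(y) = log(-I*(C1 + 12*y)^(1/4))
 h(y) = log(I*(C1 + 12*y)^(1/4))
 h(y) = log(-(C1 + 12*y)^(1/4))
 h(y) = log(C1 + 12*y)/4


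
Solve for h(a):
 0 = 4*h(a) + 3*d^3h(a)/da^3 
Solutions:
 h(a) = C3*exp(-6^(2/3)*a/3) + (C1*sin(2^(2/3)*3^(1/6)*a/2) + C2*cos(2^(2/3)*3^(1/6)*a/2))*exp(6^(2/3)*a/6)


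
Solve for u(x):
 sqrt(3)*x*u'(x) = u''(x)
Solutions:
 u(x) = C1 + C2*erfi(sqrt(2)*3^(1/4)*x/2)


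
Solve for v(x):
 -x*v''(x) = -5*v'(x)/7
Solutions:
 v(x) = C1 + C2*x^(12/7)


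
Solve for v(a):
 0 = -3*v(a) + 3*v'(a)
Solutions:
 v(a) = C1*exp(a)


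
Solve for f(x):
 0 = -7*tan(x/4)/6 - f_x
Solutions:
 f(x) = C1 + 14*log(cos(x/4))/3


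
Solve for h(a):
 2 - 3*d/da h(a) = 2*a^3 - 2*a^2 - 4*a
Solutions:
 h(a) = C1 - a^4/6 + 2*a^3/9 + 2*a^2/3 + 2*a/3


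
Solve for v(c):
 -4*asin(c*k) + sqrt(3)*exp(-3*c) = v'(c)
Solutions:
 v(c) = C1 - Piecewise((4*c*asin(c*k) + sqrt(3)*exp(-3*c)/3 + 4*sqrt(-c^2*k^2 + 1)/k, Ne(k, 0)), (sqrt(3)*exp(-3*c)/3, True))


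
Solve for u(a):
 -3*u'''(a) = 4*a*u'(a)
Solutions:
 u(a) = C1 + Integral(C2*airyai(-6^(2/3)*a/3) + C3*airybi(-6^(2/3)*a/3), a)


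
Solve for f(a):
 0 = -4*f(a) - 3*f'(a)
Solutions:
 f(a) = C1*exp(-4*a/3)


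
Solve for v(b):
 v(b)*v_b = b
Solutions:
 v(b) = -sqrt(C1 + b^2)
 v(b) = sqrt(C1 + b^2)


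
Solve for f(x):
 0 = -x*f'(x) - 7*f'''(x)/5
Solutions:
 f(x) = C1 + Integral(C2*airyai(-5^(1/3)*7^(2/3)*x/7) + C3*airybi(-5^(1/3)*7^(2/3)*x/7), x)


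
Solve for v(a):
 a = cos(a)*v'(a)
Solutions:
 v(a) = C1 + Integral(a/cos(a), a)


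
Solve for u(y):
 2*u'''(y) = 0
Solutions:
 u(y) = C1 + C2*y + C3*y^2


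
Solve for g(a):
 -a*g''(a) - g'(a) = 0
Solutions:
 g(a) = C1 + C2*log(a)


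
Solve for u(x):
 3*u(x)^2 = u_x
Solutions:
 u(x) = -1/(C1 + 3*x)


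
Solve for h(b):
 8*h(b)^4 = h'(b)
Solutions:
 h(b) = (-1/(C1 + 24*b))^(1/3)
 h(b) = (-1/(C1 + 8*b))^(1/3)*(-3^(2/3) - 3*3^(1/6)*I)/6
 h(b) = (-1/(C1 + 8*b))^(1/3)*(-3^(2/3) + 3*3^(1/6)*I)/6


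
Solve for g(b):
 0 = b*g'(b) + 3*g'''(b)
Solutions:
 g(b) = C1 + Integral(C2*airyai(-3^(2/3)*b/3) + C3*airybi(-3^(2/3)*b/3), b)


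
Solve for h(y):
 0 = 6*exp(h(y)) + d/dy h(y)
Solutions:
 h(y) = log(1/(C1 + 6*y))


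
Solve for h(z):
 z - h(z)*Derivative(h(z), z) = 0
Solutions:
 h(z) = -sqrt(C1 + z^2)
 h(z) = sqrt(C1 + z^2)


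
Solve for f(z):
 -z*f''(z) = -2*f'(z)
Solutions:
 f(z) = C1 + C2*z^3


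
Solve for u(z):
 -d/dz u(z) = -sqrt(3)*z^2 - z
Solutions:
 u(z) = C1 + sqrt(3)*z^3/3 + z^2/2


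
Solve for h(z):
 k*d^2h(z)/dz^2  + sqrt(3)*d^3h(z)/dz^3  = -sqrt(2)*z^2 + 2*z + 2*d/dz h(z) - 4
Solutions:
 h(z) = C1 + C2*exp(sqrt(3)*z*(-k + sqrt(k^2 + 8*sqrt(3)))/6) + C3*exp(-sqrt(3)*z*(k + sqrt(k^2 + 8*sqrt(3)))/6) + sqrt(2)*k^2*z/4 + sqrt(2)*k*z^2/4 - k*z/2 + sqrt(2)*z^3/6 - z^2/2 + sqrt(6)*z/2 + 2*z


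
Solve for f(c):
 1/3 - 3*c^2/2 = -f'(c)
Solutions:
 f(c) = C1 + c^3/2 - c/3


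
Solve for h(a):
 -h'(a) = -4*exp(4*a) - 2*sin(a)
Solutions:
 h(a) = C1 + exp(4*a) - 2*cos(a)


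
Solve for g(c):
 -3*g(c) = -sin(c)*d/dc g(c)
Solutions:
 g(c) = C1*(cos(c) - 1)^(3/2)/(cos(c) + 1)^(3/2)


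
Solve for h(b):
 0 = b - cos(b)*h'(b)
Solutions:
 h(b) = C1 + Integral(b/cos(b), b)


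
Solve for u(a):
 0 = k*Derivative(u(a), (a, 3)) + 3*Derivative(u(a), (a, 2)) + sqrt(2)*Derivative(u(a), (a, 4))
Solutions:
 u(a) = C1 + C2*a + C3*exp(sqrt(2)*a*(-k + sqrt(k^2 - 12*sqrt(2)))/4) + C4*exp(-sqrt(2)*a*(k + sqrt(k^2 - 12*sqrt(2)))/4)


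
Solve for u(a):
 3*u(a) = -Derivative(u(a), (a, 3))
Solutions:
 u(a) = C3*exp(-3^(1/3)*a) + (C1*sin(3^(5/6)*a/2) + C2*cos(3^(5/6)*a/2))*exp(3^(1/3)*a/2)


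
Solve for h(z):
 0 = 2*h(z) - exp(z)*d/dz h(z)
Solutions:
 h(z) = C1*exp(-2*exp(-z))


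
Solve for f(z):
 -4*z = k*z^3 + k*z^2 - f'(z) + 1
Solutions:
 f(z) = C1 + k*z^4/4 + k*z^3/3 + 2*z^2 + z


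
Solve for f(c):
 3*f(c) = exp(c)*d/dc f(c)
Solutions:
 f(c) = C1*exp(-3*exp(-c))


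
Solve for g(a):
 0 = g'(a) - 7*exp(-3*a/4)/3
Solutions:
 g(a) = C1 - 28*exp(-3*a/4)/9


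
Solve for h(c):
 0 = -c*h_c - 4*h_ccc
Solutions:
 h(c) = C1 + Integral(C2*airyai(-2^(1/3)*c/2) + C3*airybi(-2^(1/3)*c/2), c)


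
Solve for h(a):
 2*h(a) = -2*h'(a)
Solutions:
 h(a) = C1*exp(-a)


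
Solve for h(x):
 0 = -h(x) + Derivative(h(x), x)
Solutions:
 h(x) = C1*exp(x)


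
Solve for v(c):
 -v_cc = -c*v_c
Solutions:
 v(c) = C1 + C2*erfi(sqrt(2)*c/2)


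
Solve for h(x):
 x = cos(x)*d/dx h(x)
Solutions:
 h(x) = C1 + Integral(x/cos(x), x)


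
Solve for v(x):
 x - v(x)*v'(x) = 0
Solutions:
 v(x) = -sqrt(C1 + x^2)
 v(x) = sqrt(C1 + x^2)


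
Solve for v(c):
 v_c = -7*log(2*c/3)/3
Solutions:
 v(c) = C1 - 7*c*log(c)/3 - 7*c*log(2)/3 + 7*c/3 + 7*c*log(3)/3


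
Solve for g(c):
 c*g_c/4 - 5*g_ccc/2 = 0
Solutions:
 g(c) = C1 + Integral(C2*airyai(10^(2/3)*c/10) + C3*airybi(10^(2/3)*c/10), c)


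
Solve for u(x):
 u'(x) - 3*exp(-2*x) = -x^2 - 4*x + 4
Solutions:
 u(x) = C1 - x^3/3 - 2*x^2 + 4*x - 3*exp(-2*x)/2


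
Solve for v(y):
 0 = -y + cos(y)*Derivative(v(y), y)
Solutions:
 v(y) = C1 + Integral(y/cos(y), y)


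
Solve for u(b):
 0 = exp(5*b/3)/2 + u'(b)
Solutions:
 u(b) = C1 - 3*exp(5*b/3)/10


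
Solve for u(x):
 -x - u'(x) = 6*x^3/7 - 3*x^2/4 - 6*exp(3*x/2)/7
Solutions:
 u(x) = C1 - 3*x^4/14 + x^3/4 - x^2/2 + 4*exp(3*x/2)/7


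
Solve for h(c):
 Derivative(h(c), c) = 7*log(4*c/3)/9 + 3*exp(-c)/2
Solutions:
 h(c) = C1 + 7*c*log(c)/9 + 7*c*(-log(3) - 1 + 2*log(2))/9 - 3*exp(-c)/2


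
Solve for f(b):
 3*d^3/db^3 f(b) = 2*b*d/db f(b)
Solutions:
 f(b) = C1 + Integral(C2*airyai(2^(1/3)*3^(2/3)*b/3) + C3*airybi(2^(1/3)*3^(2/3)*b/3), b)


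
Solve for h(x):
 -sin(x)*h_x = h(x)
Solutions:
 h(x) = C1*sqrt(cos(x) + 1)/sqrt(cos(x) - 1)


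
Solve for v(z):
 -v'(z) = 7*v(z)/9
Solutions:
 v(z) = C1*exp(-7*z/9)


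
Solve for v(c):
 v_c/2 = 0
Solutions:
 v(c) = C1


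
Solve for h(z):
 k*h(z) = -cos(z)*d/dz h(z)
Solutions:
 h(z) = C1*exp(k*(log(sin(z) - 1) - log(sin(z) + 1))/2)


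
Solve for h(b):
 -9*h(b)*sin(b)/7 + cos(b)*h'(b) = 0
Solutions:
 h(b) = C1/cos(b)^(9/7)


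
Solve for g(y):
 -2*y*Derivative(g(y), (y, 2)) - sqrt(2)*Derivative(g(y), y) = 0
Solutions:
 g(y) = C1 + C2*y^(1 - sqrt(2)/2)


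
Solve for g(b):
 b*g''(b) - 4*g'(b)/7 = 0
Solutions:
 g(b) = C1 + C2*b^(11/7)


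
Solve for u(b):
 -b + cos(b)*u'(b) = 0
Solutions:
 u(b) = C1 + Integral(b/cos(b), b)


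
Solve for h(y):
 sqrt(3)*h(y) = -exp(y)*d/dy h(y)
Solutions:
 h(y) = C1*exp(sqrt(3)*exp(-y))


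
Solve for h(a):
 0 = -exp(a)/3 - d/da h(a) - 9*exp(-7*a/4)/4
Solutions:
 h(a) = C1 - exp(a)/3 + 9*exp(-7*a/4)/7


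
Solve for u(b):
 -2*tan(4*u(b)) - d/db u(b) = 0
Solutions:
 u(b) = -asin(C1*exp(-8*b))/4 + pi/4
 u(b) = asin(C1*exp(-8*b))/4


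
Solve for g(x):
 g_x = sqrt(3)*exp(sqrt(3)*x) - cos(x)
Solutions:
 g(x) = C1 + exp(sqrt(3)*x) - sin(x)


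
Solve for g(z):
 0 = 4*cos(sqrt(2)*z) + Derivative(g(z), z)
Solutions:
 g(z) = C1 - 2*sqrt(2)*sin(sqrt(2)*z)


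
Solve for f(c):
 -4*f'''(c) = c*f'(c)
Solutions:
 f(c) = C1 + Integral(C2*airyai(-2^(1/3)*c/2) + C3*airybi(-2^(1/3)*c/2), c)


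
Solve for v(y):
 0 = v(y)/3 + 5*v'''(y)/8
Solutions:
 v(y) = C3*exp(-2*15^(2/3)*y/15) + (C1*sin(3^(1/6)*5^(2/3)*y/5) + C2*cos(3^(1/6)*5^(2/3)*y/5))*exp(15^(2/3)*y/15)


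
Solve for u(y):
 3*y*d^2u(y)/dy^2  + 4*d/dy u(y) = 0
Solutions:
 u(y) = C1 + C2/y^(1/3)


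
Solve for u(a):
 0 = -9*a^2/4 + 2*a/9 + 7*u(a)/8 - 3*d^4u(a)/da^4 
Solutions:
 u(a) = C1*exp(-378^(1/4)*a/6) + C2*exp(378^(1/4)*a/6) + C3*sin(378^(1/4)*a/6) + C4*cos(378^(1/4)*a/6) + 18*a^2/7 - 16*a/63


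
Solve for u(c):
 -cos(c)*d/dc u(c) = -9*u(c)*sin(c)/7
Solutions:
 u(c) = C1/cos(c)^(9/7)


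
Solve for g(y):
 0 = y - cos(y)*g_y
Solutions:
 g(y) = C1 + Integral(y/cos(y), y)


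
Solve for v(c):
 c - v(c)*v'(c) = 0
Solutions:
 v(c) = -sqrt(C1 + c^2)
 v(c) = sqrt(C1 + c^2)


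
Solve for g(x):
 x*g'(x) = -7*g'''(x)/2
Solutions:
 g(x) = C1 + Integral(C2*airyai(-2^(1/3)*7^(2/3)*x/7) + C3*airybi(-2^(1/3)*7^(2/3)*x/7), x)


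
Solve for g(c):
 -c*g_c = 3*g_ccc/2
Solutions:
 g(c) = C1 + Integral(C2*airyai(-2^(1/3)*3^(2/3)*c/3) + C3*airybi(-2^(1/3)*3^(2/3)*c/3), c)


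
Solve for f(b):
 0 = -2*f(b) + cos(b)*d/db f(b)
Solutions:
 f(b) = C1*(sin(b) + 1)/(sin(b) - 1)


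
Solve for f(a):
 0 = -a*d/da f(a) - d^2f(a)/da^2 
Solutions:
 f(a) = C1 + C2*erf(sqrt(2)*a/2)


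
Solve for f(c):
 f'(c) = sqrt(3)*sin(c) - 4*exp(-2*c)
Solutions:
 f(c) = C1 - sqrt(3)*cos(c) + 2*exp(-2*c)


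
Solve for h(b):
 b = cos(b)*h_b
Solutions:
 h(b) = C1 + Integral(b/cos(b), b)


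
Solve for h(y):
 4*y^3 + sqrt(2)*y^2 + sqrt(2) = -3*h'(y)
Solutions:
 h(y) = C1 - y^4/3 - sqrt(2)*y^3/9 - sqrt(2)*y/3


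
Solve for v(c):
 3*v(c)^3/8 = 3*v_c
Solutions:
 v(c) = -2*sqrt(-1/(C1 + c))
 v(c) = 2*sqrt(-1/(C1 + c))


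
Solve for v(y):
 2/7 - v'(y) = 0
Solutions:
 v(y) = C1 + 2*y/7


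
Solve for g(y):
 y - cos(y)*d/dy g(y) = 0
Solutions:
 g(y) = C1 + Integral(y/cos(y), y)


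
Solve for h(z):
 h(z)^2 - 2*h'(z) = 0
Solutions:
 h(z) = -2/(C1 + z)


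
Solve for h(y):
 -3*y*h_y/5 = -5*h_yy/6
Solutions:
 h(y) = C1 + C2*erfi(3*y/5)


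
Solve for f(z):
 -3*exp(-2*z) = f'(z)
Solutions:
 f(z) = C1 + 3*exp(-2*z)/2


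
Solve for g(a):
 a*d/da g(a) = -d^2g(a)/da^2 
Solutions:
 g(a) = C1 + C2*erf(sqrt(2)*a/2)


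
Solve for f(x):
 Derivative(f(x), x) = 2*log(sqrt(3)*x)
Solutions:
 f(x) = C1 + 2*x*log(x) - 2*x + x*log(3)


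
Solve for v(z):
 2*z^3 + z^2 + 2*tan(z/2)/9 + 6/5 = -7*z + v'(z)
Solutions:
 v(z) = C1 + z^4/2 + z^3/3 + 7*z^2/2 + 6*z/5 - 4*log(cos(z/2))/9


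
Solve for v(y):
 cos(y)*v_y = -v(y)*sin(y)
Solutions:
 v(y) = C1*cos(y)


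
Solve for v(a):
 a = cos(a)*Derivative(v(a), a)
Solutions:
 v(a) = C1 + Integral(a/cos(a), a)


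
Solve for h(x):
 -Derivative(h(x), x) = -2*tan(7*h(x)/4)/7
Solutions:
 h(x) = -4*asin(C1*exp(x/2))/7 + 4*pi/7
 h(x) = 4*asin(C1*exp(x/2))/7


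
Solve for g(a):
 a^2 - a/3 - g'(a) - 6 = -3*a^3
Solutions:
 g(a) = C1 + 3*a^4/4 + a^3/3 - a^2/6 - 6*a


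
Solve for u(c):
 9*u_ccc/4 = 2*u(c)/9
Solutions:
 u(c) = C3*exp(2*3^(2/3)*c/9) + (C1*sin(3^(1/6)*c/3) + C2*cos(3^(1/6)*c/3))*exp(-3^(2/3)*c/9)


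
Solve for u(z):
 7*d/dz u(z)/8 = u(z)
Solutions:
 u(z) = C1*exp(8*z/7)


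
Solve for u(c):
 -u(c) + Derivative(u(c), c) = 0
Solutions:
 u(c) = C1*exp(c)


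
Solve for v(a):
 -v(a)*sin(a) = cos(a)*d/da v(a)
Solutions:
 v(a) = C1*cos(a)


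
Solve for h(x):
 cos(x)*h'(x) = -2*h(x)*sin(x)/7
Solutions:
 h(x) = C1*cos(x)^(2/7)


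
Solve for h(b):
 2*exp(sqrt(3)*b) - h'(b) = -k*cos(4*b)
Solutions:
 h(b) = C1 + k*sin(4*b)/4 + 2*sqrt(3)*exp(sqrt(3)*b)/3


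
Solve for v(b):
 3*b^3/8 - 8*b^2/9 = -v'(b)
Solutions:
 v(b) = C1 - 3*b^4/32 + 8*b^3/27


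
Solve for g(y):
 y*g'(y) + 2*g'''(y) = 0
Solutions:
 g(y) = C1 + Integral(C2*airyai(-2^(2/3)*y/2) + C3*airybi(-2^(2/3)*y/2), y)


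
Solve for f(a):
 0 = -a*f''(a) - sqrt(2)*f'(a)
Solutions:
 f(a) = C1 + C2*a^(1 - sqrt(2))


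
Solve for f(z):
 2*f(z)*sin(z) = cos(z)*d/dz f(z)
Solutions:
 f(z) = C1/cos(z)^2


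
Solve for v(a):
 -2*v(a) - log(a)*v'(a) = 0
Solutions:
 v(a) = C1*exp(-2*li(a))


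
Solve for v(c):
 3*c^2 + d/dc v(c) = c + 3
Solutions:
 v(c) = C1 - c^3 + c^2/2 + 3*c


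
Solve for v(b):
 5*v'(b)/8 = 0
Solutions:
 v(b) = C1


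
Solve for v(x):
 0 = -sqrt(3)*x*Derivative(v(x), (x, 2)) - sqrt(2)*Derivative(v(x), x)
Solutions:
 v(x) = C1 + C2*x^(1 - sqrt(6)/3)


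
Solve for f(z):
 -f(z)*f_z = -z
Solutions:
 f(z) = -sqrt(C1 + z^2)
 f(z) = sqrt(C1 + z^2)


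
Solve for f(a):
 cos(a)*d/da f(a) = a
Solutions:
 f(a) = C1 + Integral(a/cos(a), a)


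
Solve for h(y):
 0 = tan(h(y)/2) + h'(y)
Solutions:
 h(y) = -2*asin(C1*exp(-y/2)) + 2*pi
 h(y) = 2*asin(C1*exp(-y/2))


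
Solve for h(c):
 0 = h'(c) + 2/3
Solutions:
 h(c) = C1 - 2*c/3


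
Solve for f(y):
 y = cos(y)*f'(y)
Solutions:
 f(y) = C1 + Integral(y/cos(y), y)


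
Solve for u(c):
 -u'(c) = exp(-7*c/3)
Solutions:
 u(c) = C1 + 3*exp(-7*c/3)/7


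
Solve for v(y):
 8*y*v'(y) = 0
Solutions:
 v(y) = C1


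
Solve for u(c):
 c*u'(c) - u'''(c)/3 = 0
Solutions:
 u(c) = C1 + Integral(C2*airyai(3^(1/3)*c) + C3*airybi(3^(1/3)*c), c)


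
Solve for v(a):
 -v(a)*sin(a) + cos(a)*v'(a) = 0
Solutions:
 v(a) = C1/cos(a)


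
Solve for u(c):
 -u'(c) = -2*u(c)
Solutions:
 u(c) = C1*exp(2*c)


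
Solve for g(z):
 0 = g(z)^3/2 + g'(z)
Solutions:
 g(z) = -sqrt(-1/(C1 - z))
 g(z) = sqrt(-1/(C1 - z))
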